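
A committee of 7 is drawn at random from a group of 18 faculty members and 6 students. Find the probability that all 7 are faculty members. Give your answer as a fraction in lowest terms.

There are C(24,7) = 346104 possible selections.
Selections with all faculty members: C(18,7) = 31824.
Probability = 31824/346104 = 442/4807.

442/4807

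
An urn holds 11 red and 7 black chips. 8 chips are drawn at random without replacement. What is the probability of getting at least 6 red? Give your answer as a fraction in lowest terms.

There are C(18,8) = 43758 ways to choose the 8.
Favorable selections (at least 6 red): C(11,6)·C(7,2) + C(11,7)·C(7,1) + C(11,8)·C(7,0) = 9702 + 2310 + 165 = 12177.
Probability = 12177/43758 = 123/442.

123/442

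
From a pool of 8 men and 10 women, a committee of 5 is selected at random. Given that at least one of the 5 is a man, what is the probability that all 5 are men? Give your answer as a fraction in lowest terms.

Work in counts. Selections with at least one man: C(18,5) − C(10,5) = 8568 − 252 = 8316.
Of those, selections where all 5 are men: C(8,5) = 56.
Conditional probability = 56/8316 = 2/297.

2/297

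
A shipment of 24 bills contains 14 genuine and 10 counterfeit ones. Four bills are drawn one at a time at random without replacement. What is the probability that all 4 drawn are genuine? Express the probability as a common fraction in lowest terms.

Multiply the conditional probabilities at each draw: 14/24 · 13/23 · 12/22 · 11/21 = 24024/255024 = 13/138.

13/138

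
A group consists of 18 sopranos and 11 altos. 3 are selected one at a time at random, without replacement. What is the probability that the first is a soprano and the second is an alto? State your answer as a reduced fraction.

99/406

Multiply the conditional probabilities at each draw: 18/29 · 11/28 = 198/812 = 99/406.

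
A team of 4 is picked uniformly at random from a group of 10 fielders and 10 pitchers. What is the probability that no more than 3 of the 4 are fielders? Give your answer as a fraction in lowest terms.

309/323

There are C(20,4) = 4845 ways to choose the 4.
The complement is exactly 4 fielders: C(10,4)·C(10,0) = 210.
Probability = 1 − 210/4845 = 4635/4845 = 309/323.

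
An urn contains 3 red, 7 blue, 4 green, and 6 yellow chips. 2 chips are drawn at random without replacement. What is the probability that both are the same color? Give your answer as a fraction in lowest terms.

There are C(20,2) = 190 ways to draw 2 chips.
All same color: C(3,2) + C(7,2) + C(4,2) + C(6,2) = 3 + 21 + 6 + 15 = 45.
Probability = 45/190 = 9/38.

9/38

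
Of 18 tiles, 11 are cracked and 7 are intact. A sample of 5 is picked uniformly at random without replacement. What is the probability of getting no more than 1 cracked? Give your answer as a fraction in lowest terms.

29/612

There are C(18,5) = 8568 ways to choose the 5.
Favorable selections (no more than 1 cracked): C(11,0)·C(7,5) + C(11,1)·C(7,4) = 21 + 385 = 406.
Probability = 406/8568 = 29/612.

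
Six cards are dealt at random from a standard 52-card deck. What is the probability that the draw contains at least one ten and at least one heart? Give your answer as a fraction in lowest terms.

There are C(52,6) = 20358520 possible draws.
By inclusion-exclusion on the complements, draws missing all tens or all hearts: C(48,6) + C(39,6) − C(36,6) = 12271512 + 3262623 − 1947792 = 13586343.
So draws with at least one of each: 20358520 − 13586343 = 6772177, probability 6772177/20358520.

6772177/20358520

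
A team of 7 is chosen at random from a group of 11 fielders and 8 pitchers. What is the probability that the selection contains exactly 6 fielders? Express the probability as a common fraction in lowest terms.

308/4199

Total number of selections: C(19,7) = 50388.
Selections with exactly 6 fielders: choose 6 of the 11 fielders and 1 of the 8 pitchers, C(11,6)·C(8,1) = 462·8 = 3696.
Probability = 3696/50388 = 308/4199.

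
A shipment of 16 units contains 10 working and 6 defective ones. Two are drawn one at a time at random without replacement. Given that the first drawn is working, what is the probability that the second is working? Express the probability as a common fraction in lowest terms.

3/5

After removing one working, 15 remain: 9 working and 6 defective.
So the probability the next is working is 9/15 = 3/5.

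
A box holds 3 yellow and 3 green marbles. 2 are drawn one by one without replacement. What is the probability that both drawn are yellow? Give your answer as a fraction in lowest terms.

Multiply the conditional probabilities at each draw: 3/6 · 2/5 = 6/30 = 1/5.

1/5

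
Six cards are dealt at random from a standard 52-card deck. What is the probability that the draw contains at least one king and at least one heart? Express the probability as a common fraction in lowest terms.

There are C(52,6) = 20358520 possible draws.
By inclusion-exclusion on the complements, draws missing all kings or all hearts: C(48,6) + C(39,6) − C(36,6) = 12271512 + 3262623 − 1947792 = 13586343.
So draws with at least one of each: 20358520 − 13586343 = 6772177, probability 6772177/20358520.

6772177/20358520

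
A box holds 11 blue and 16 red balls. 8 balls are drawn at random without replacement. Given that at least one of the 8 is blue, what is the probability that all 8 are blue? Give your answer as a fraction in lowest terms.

1/13377

Work in counts. Selections with at least one blue: C(27,8) − C(16,8) = 2220075 − 12870 = 2207205.
Of those, selections where all 8 are blue: C(11,8) = 165.
Conditional probability = 165/2207205 = 1/13377.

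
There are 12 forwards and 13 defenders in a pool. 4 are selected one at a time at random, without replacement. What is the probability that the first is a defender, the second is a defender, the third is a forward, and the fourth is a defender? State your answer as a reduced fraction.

39/575

Multiply the conditional probabilities at each draw: 13/25 · 12/24 · 12/23 · 11/22 = 20592/303600 = 39/575.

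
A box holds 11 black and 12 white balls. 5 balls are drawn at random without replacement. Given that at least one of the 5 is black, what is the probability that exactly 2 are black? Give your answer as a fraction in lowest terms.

Work in counts. Selections with at least one black: C(23,5) − C(12,5) = 33649 − 792 = 32857.
Of those, selections where exactly 2 are black: C(11,2)·C(12,3) = 55·220 = 12100.
Conditional probability = 12100/32857 = 1100/2987.

1100/2987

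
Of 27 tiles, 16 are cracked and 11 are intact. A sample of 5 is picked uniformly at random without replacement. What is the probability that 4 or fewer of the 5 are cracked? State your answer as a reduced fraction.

There are C(27,5) = 80730 ways to choose the 5.
The complement is exactly 5 cracked: C(16,5)·C(11,0) = 4368.
Probability = 1 − 4368/80730 = 76362/80730 = 979/1035.

979/1035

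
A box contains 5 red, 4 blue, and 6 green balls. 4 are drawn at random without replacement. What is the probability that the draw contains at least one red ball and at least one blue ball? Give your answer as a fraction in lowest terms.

8/13

There are C(15,4) = 1365 possible draws.
By inclusion-exclusion on the complements, draws missing all red or all blue: C(10,4) + C(11,4) − C(6,4) = 210 + 330 − 15 = 525.
So draws with at least one of each: 1365 − 525 = 840, probability 840/1365 = 8/13.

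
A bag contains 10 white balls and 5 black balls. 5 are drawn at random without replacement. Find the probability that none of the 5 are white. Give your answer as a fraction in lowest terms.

There are C(15,5) = 3003 possible selections.
Selections with no white (all black): C(5,5) = 1.
Probability = 1/3003.

1/3003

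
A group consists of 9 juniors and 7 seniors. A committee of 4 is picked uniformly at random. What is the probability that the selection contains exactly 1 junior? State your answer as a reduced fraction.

9/52

The sample space is all 4-subsets of the 16: C(16,4) = 1820.
Selections with exactly 1 junior: choose 1 of the 9 juniors and 3 of the 7 seniors, C(9,1)·C(7,3) = 9·35 = 315.
Probability = 315/1820 = 9/52.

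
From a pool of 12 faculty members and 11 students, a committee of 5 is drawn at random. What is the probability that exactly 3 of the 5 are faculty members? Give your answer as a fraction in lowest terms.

The sample space is all 5-subsets of the 23: C(23,5) = 33649.
Selections with exactly 3 faculty members: choose 3 of the 12 faculty members and 2 of the 11 students, C(12,3)·C(11,2) = 220·55 = 12100.
Probability = 12100/33649 = 1100/3059.

1100/3059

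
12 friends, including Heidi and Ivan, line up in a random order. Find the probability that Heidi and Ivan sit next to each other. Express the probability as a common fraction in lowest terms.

1/6

There are 12! = 479001600 arrangements.
Treat Heidi and Ivan as a block: 11! arrangements of the blocks × 2 orders within the block = 2·39916800 = 79833600.
Probability = 79833600/479001600 = 1/6.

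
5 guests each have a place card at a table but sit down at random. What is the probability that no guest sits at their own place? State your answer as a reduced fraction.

11/30

There are 5! = 120 seatings.
By inclusion-exclusion, seatings with no fixed points: C(5,0)·5! − C(5,1)·4! + C(5,2)·3! − C(5,3)·2! + C(5,4)·1! − C(5,5)·0! = 44.
Probability = 44/120 = 11/30.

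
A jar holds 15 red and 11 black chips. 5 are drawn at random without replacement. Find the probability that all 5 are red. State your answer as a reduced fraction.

21/460

There are C(26,5) = 65780 possible selections.
Selections with all red: C(15,5) = 3003.
Probability = 3003/65780 = 21/460.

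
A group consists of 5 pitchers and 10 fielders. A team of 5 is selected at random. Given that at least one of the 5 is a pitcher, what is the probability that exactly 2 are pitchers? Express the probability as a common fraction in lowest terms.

400/917

Work in counts. Selections with at least one pitcher: C(15,5) − C(10,5) = 3003 − 252 = 2751.
Of those, selections where exactly 2 are pitchers: C(5,2)·C(10,3) = 10·120 = 1200.
Conditional probability = 1200/2751 = 400/917.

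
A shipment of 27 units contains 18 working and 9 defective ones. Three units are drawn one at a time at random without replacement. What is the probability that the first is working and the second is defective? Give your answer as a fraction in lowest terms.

3/13

Multiply the conditional probabilities at each draw: 18/27 · 9/26 = 162/702 = 3/13.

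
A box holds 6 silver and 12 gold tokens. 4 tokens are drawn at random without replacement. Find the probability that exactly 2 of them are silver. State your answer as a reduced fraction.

The sample space is all 4-subsets of the 18: C(18,4) = 3060.
Selections with exactly 2 silver: choose 2 of the 6 silver and 2 of the 12 gold, C(6,2)·C(12,2) = 15·66 = 990.
Probability = 990/3060 = 11/34.

11/34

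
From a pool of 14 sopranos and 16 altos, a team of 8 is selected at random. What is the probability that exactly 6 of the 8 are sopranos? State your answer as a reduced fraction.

Total number of selections: C(30,8) = 5852925.
Selections with exactly 6 sopranos: choose 6 of the 14 sopranos and 2 of the 16 altos, C(14,6)·C(16,2) = 3003·120 = 360360.
Probability = 360360/5852925 = 616/10005.

616/10005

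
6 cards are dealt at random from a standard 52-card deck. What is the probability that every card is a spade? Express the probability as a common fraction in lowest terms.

33/391510

There are C(52,6) = 20358520 possible 6-card hands.
Hands that are all spades: C(13,6) = 1716.
Probability = 1716/20358520 = 33/391510.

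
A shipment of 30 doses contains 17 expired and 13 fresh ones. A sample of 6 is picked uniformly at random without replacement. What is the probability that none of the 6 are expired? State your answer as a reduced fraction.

44/15225

There are C(30,6) = 593775 possible selections.
Selections with no expired (all fresh): C(13,6) = 1716.
Probability = 1716/593775 = 44/15225.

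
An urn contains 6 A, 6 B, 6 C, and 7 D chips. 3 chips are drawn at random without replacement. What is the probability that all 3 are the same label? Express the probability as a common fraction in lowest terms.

19/460

There are C(25,3) = 2300 ways to draw 3 chips.
All same label: C(6,3) + C(6,3) + C(6,3) + C(7,3) = 20 + 20 + 20 + 35 = 95.
Probability = 95/2300 = 19/460.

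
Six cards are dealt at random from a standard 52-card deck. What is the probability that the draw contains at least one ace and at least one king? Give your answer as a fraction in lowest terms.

718637/5089630

There are C(52,6) = 20358520 possible draws.
By inclusion-exclusion on the complements, draws missing all aces or all kings: C(48,6) + C(48,6) − C(44,6) = 12271512 + 12271512 − 7059052 = 17483972.
So draws with at least one of each: 20358520 − 17483972 = 2874548, probability 2874548/20358520 = 718637/5089630.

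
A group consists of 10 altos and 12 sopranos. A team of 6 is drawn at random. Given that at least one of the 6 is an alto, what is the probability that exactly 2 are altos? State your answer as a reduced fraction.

675/2233

Work in counts. Selections with at least one alto: C(22,6) − C(12,6) = 74613 − 924 = 73689.
Of those, selections where exactly 2 are altos: C(10,2)·C(12,4) = 45·495 = 22275.
Conditional probability = 22275/73689 = 675/2233.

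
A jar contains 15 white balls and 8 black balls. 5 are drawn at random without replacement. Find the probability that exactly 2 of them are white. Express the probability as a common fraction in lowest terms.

The sample space is all 5-subsets of the 23: C(23,5) = 33649.
Selections with exactly 2 white: choose 2 of the 15 white and 3 of the 8 black, C(15,2)·C(8,3) = 105·56 = 5880.
Probability = 5880/33649 = 840/4807.

840/4807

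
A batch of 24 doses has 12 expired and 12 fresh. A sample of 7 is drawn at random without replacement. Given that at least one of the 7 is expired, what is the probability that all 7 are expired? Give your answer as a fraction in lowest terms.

1/436

Work in counts. Selections with at least one expired: C(24,7) − C(12,7) = 346104 − 792 = 345312.
Of those, selections where all 7 are expired: C(12,7) = 792.
Conditional probability = 792/345312 = 1/436.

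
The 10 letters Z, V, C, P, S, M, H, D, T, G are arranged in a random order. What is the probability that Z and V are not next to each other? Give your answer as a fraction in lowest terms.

There are 10! = 3628800 arrangements.
Arrangements with Z and V adjacent: 2·9! = 725760.
So not adjacent: 3628800 − 725760 = 2903040, probability 2903040/3628800 = 4/5.

4/5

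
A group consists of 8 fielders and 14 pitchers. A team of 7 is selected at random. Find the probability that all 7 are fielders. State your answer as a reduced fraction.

There are C(22,7) = 170544 possible selections.
Selections with all fielders: C(8,7) = 8.
Probability = 8/170544 = 1/21318.

1/21318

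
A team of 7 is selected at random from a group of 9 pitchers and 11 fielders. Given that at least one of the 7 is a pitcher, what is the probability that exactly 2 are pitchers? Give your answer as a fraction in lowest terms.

2772/12865

Work in counts. Selections with at least one pitcher: C(20,7) − C(11,7) = 77520 − 330 = 77190.
Of those, selections where exactly 2 are pitchers: C(9,2)·C(11,5) = 36·462 = 16632.
Conditional probability = 16632/77190 = 2772/12865.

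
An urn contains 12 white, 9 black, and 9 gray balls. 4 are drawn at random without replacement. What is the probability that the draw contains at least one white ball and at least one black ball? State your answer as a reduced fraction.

There are C(30,4) = 27405 possible draws.
By inclusion-exclusion on the complements, draws missing all white or all black: C(18,4) + C(21,4) − C(9,4) = 3060 + 5985 − 126 = 8919.
So draws with at least one of each: 27405 − 8919 = 18486, probability 18486/27405 = 2054/3045.

2054/3045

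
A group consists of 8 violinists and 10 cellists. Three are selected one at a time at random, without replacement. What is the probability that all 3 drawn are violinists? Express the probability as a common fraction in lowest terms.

7/102

Multiply the conditional probabilities at each draw: 8/18 · 7/17 · 6/16 = 336/4896 = 7/102.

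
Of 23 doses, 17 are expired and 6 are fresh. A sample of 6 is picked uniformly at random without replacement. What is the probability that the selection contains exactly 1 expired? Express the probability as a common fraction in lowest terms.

34/33649

There are C(23,6) = 100947 ways to choose 6 from 23.
Selections with exactly 1 expired: choose 1 of the 17 expired and 5 of the 6 fresh, C(17,1)·C(6,5) = 17·6 = 102.
Probability = 102/100947 = 34/33649.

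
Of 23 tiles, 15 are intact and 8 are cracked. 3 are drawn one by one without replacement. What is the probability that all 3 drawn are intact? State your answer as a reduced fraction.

Multiply the conditional probabilities at each draw: 15/23 · 14/22 · 13/21 = 2730/10626 = 65/253.

65/253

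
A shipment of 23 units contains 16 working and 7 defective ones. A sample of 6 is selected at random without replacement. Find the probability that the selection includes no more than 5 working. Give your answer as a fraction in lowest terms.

Total selections: C(23,6) = 100947.
The complement is exactly 6 working: C(16,6)·C(7,0) = 8008.
Probability = 1 − 8008/100947 = 92939/100947 = 1207/1311.

1207/1311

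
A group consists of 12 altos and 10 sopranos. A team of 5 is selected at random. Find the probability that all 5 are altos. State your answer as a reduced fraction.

There are C(22,5) = 26334 possible selections.
Selections with all altos: C(12,5) = 792.
Probability = 792/26334 = 4/133.

4/133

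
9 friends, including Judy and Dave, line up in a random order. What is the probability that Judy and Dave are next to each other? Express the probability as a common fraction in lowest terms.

2/9

There are 9! = 362880 arrangements.
Treat Judy and Dave as a block: 8! arrangements of the blocks × 2 orders within the block = 2·40320 = 80640.
Probability = 80640/362880 = 2/9.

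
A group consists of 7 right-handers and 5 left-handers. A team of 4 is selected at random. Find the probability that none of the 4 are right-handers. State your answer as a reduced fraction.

There are C(12,4) = 495 possible selections.
Selections with no right-handers (all left-handers): C(5,4) = 5.
Probability = 5/495 = 1/99.

1/99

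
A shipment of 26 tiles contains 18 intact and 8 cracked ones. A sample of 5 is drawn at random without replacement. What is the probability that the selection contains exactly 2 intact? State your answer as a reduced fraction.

2142/16445

There are C(26,5) = 65780 ways to choose 5 from 26.
Selections with exactly 2 intact: choose 2 of the 18 intact and 3 of the 8 cracked, C(18,2)·C(8,3) = 153·56 = 8568.
Probability = 8568/65780 = 2142/16445.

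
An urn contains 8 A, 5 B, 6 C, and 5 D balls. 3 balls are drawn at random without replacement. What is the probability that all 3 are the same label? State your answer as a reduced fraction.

There are C(24,3) = 2024 ways to draw 3 balls.
All same label: C(8,3) + C(5,3) + C(6,3) + C(5,3) = 56 + 10 + 20 + 10 = 96.
Probability = 96/2024 = 12/253.

12/253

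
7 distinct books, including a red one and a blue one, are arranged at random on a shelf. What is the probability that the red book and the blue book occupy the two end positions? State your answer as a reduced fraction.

1/21

There are 7! = 5040 arrangements.
Place the red book and the blue book at the ends in 2 ways, arrange the remaining 5 in 5! = 120 ways: 2·120 = 240.
Probability = 240/5040 = 1/21.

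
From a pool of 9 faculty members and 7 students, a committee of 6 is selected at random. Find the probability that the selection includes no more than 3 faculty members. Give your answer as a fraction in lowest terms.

157/286

Total selections: C(16,6) = 8008.
Count the complement (more than 3 faculty members): C(9,4)·C(7,2) + C(9,5)·C(7,1) + C(9,6)·C(7,0) = 2646 + 882 + 84 = 3612.
Probability = 1 − 3612/8008 = 4396/8008 = 157/286.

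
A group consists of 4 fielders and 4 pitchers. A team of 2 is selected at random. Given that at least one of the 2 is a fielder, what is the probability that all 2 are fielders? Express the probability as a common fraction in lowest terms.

Work in counts. Selections with at least one fielder: C(8,2) − C(4,2) = 28 − 6 = 22.
Of those, selections where all 2 are fielders: C(4,2) = 6.
Conditional probability = 6/22 = 3/11.

3/11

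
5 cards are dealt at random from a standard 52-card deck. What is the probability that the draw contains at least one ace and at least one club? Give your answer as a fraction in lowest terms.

229297/866320

There are C(52,5) = 2598960 possible draws.
By inclusion-exclusion on the complements, draws missing all aces or all clubs: C(48,5) + C(39,5) − C(36,5) = 1712304 + 575757 − 376992 = 1911069.
So draws with at least one of each: 2598960 − 1911069 = 687891, probability 687891/2598960 = 229297/866320.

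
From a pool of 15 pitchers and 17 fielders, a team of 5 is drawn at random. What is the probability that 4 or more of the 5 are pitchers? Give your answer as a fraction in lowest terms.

117/899

Total selections: C(32,5) = 201376.
Favorable selections (4 or more pitchers): C(15,4)·C(17,1) + C(15,5)·C(17,0) = 23205 + 3003 = 26208.
Probability = 26208/201376 = 117/899.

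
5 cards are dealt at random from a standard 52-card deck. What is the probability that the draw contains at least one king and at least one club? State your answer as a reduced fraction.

There are C(52,5) = 2598960 possible draws.
By inclusion-exclusion on the complements, draws missing all kings or all clubs: C(48,5) + C(39,5) − C(36,5) = 1712304 + 575757 − 376992 = 1911069.
So draws with at least one of each: 2598960 − 1911069 = 687891, probability 687891/2598960 = 229297/866320.

229297/866320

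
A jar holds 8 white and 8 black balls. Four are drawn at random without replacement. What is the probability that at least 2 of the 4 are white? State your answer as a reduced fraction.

Total selections: C(16,4) = 1820.
Count the complement (fewer than 2 white): C(8,0)·C(8,4) + C(8,1)·C(8,3) = 70 + 448 = 518.
Probability = 1 − 518/1820 = 1302/1820 = 93/130.

93/130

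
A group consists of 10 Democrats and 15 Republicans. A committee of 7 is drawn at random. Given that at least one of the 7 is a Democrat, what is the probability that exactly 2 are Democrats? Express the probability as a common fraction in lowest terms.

Work in counts. Selections with at least one Democrat: C(25,7) − C(15,7) = 480700 − 6435 = 474265.
Of those, selections where exactly 2 are Democrats: C(10,2)·C(15,5) = 45·3003 = 135135.
Conditional probability = 135135/474265 = 2457/8623.

2457/8623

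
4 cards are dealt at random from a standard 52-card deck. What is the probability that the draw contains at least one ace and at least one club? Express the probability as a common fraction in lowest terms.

52799/270725

There are C(52,4) = 270725 possible draws.
By inclusion-exclusion on the complements, draws missing all aces or all clubs: C(48,4) + C(39,4) − C(36,4) = 194580 + 82251 − 58905 = 217926.
So draws with at least one of each: 270725 − 217926 = 52799, probability 52799/270725.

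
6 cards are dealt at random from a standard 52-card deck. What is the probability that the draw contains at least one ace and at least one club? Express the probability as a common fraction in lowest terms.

6772177/20358520

There are C(52,6) = 20358520 possible draws.
By inclusion-exclusion on the complements, draws missing all aces or all clubs: C(48,6) + C(39,6) − C(36,6) = 12271512 + 3262623 − 1947792 = 13586343.
So draws with at least one of each: 20358520 − 13586343 = 6772177, probability 6772177/20358520.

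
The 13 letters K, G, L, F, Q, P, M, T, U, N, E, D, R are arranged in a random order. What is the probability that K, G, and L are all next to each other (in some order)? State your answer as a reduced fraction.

There are 13! = 6227020800 arrangements.
Treat the three as one block: 11! placements × 3! orders within the block = 39916800·6 = 239500800.
Probability = 239500800/6227020800 = 1/26.

1/26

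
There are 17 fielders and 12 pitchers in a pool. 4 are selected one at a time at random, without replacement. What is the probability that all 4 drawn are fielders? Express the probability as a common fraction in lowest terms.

Multiply the conditional probabilities at each draw: 17/29 · 16/28 · 15/27 · 14/26 = 57120/570024 = 340/3393.

340/3393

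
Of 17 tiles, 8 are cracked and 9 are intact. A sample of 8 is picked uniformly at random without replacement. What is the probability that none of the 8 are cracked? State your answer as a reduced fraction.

9/24310

There are C(17,8) = 24310 possible selections.
Selections with no cracked (all intact): C(9,8) = 9.
Probability = 9/24310.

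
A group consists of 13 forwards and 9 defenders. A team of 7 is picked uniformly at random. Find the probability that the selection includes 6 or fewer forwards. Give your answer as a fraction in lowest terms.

1279/1292

Total selections: C(22,7) = 170544.
The complement is exactly 7 forwards: C(13,7)·C(9,0) = 1716.
Probability = 1 − 1716/170544 = 168828/170544 = 1279/1292.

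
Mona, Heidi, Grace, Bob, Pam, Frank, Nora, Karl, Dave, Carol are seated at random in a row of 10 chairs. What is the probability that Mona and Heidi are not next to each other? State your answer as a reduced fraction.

4/5

There are 10! = 3628800 arrangements.
Arrangements with Mona and Heidi adjacent: 2·9! = 725760.
So not adjacent: 3628800 − 725760 = 2903040, probability 2903040/3628800 = 4/5.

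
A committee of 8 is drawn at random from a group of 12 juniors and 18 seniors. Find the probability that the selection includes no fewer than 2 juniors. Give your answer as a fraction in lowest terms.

46387/50025

There are C(30,8) = 5852925 ways to choose the 8.
Favorable selections (no fewer than 2 juniors): C(12,2)·C(18,6) + C(12,3)·C(18,5) + C(12,4)·C(18,4) + C(12,5)·C(18,3) + C(12,6)·C(18,2) + C(12,7)·C(18,1) + C(12,8)·C(18,0) = 1225224 + 1884960 + 1514700 + 646272 + 141372 + 14256 + 495 = 5427279.
Probability = 5427279/5852925 = 46387/50025.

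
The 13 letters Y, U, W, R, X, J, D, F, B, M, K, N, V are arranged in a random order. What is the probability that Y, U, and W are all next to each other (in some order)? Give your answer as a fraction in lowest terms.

1/26

There are 13! = 6227020800 arrangements.
Treat the three as one block: 11! placements × 3! orders within the block = 39916800·6 = 239500800.
Probability = 239500800/6227020800 = 1/26.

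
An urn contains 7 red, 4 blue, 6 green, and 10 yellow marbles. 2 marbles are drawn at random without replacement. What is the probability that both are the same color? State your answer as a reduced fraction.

29/117

There are C(27,2) = 351 ways to draw 2 marbles.
All same color: C(7,2) + C(4,2) + C(6,2) + C(10,2) = 21 + 6 + 15 + 45 = 87.
Probability = 87/351 = 29/117.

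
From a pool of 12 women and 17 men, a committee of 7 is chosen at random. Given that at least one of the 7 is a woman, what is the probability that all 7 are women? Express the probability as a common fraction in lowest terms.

198/385333

Work in counts. Selections with at least one woman: C(29,7) − C(17,7) = 1560780 − 19448 = 1541332.
Of those, selections where all 7 are women: C(12,7) = 792.
Conditional probability = 792/1541332 = 198/385333.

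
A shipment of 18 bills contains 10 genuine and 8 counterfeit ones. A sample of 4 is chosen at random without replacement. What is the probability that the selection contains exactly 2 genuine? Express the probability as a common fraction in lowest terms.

7/17

The sample space is all 4-subsets of the 18: C(18,4) = 3060.
Selections with exactly 2 genuine: choose 2 of the 10 genuine and 2 of the 8 counterfeit, C(10,2)·C(8,2) = 45·28 = 1260.
Probability = 1260/3060 = 7/17.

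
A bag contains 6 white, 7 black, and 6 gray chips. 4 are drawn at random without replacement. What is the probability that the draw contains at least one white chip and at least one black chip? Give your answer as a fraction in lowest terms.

2681/3876

There are C(19,4) = 3876 possible draws.
By inclusion-exclusion on the complements, draws missing all white or all black: C(13,4) + C(12,4) − C(6,4) = 715 + 495 − 15 = 1195.
So draws with at least one of each: 3876 − 1195 = 2681, probability 2681/3876.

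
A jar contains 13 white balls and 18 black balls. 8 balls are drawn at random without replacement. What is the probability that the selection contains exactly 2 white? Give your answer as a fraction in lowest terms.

Total number of selections: C(31,8) = 7888725.
Selections with exactly 2 white: choose 2 of the 13 white and 6 of the 18 black, C(13,2)·C(18,6) = 78·18564 = 1447992.
Probability = 1447992/7888725 = 12376/67425.

12376/67425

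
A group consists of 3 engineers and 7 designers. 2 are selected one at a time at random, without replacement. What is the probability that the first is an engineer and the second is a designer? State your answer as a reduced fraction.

Multiply the conditional probabilities at each draw: 3/10 · 7/9 = 21/90 = 7/30.

7/30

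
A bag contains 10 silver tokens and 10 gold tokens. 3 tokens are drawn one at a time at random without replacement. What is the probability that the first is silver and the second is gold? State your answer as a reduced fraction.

Multiply the conditional probabilities at each draw: 10/20 · 10/19 = 100/380 = 5/19.

5/19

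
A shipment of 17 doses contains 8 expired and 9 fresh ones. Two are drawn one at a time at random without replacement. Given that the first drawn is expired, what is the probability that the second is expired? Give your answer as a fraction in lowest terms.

7/16

After removing one expired, 16 remain: 7 expired and 9 fresh.
So the probability the next is expired is 7/16.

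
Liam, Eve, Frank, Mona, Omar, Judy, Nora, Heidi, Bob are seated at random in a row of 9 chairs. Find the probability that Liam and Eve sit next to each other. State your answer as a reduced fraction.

There are 9! = 362880 arrangements.
Treat Liam and Eve as a block: 8! arrangements of the blocks × 2 orders within the block = 2·40320 = 80640.
Probability = 80640/362880 = 2/9.

2/9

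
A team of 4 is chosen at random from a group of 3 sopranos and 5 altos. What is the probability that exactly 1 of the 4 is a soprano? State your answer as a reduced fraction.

3/7

There are C(8,4) = 70 ways to choose 4 from 8.
Selections with exactly 1 soprano: choose 1 of the 3 sopranos and 3 of the 5 altos, C(3,1)·C(5,3) = 3·10 = 30.
Probability = 30/70 = 3/7.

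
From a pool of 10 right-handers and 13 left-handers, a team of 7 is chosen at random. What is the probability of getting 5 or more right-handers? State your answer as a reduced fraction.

682/7429

There are C(23,7) = 245157 ways to choose the 7.
Favorable selections (5 or more right-handers): C(10,5)·C(13,2) + C(10,6)·C(13,1) + C(10,7)·C(13,0) = 19656 + 2730 + 120 = 22506.
Probability = 22506/245157 = 682/7429.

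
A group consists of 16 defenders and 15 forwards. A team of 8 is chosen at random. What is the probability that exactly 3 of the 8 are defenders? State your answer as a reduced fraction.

The sample space is all 8-subsets of the 31: C(31,8) = 7888725.
Selections with exactly 3 defenders: choose 3 of the 16 defenders and 5 of the 15 forwards, C(16,3)·C(15,5) = 560·3003 = 1681680.
Probability = 1681680/7888725 = 8624/40455.

8624/40455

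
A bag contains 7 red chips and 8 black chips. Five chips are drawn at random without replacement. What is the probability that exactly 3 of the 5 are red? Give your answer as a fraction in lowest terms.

There are C(15,5) = 3003 ways to choose 5 from 15.
Selections with exactly 3 red: choose 3 of the 7 red and 2 of the 8 black, C(7,3)·C(8,2) = 35·28 = 980.
Probability = 980/3003 = 140/429.

140/429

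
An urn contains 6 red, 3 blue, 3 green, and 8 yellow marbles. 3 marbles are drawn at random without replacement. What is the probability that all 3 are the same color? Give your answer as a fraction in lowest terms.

There are C(20,3) = 1140 ways to draw 3 marbles.
All same color: C(6,3) + C(3,3) + C(3,3) + C(8,3) = 20 + 1 + 1 + 56 = 78.
Probability = 78/1140 = 13/190.

13/190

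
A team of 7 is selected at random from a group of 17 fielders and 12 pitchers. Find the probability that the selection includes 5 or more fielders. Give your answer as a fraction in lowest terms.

11084/30015

There are C(29,7) = 1560780 ways to choose the 7.
Favorable selections (5 or more fielders): C(17,5)·C(12,2) + C(17,6)·C(12,1) + C(17,7)·C(12,0) = 408408 + 148512 + 19448 = 576368.
Probability = 576368/1560780 = 11084/30015.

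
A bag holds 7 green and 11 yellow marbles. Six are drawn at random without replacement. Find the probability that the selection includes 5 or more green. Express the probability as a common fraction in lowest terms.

There are C(18,6) = 18564 ways to choose the 6.
Favorable selections (5 or more green): C(7,5)·C(11,1) + C(7,6)·C(11,0) = 231 + 7 = 238.
Probability = 238/18564 = 1/78.

1/78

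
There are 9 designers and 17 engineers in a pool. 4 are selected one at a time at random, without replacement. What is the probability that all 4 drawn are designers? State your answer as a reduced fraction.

Multiply the conditional probabilities at each draw: 9/26 · 8/25 · 7/24 · 6/23 = 3024/358800 = 63/7475.

63/7475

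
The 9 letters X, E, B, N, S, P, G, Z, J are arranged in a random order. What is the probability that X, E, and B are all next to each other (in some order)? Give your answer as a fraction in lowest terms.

1/12

There are 9! = 362880 arrangements.
Treat the three as one block: 7! placements × 3! orders within the block = 5040·6 = 30240.
Probability = 30240/362880 = 1/12.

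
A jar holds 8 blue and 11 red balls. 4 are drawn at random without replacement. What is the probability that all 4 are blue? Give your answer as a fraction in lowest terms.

35/1938

There are C(19,4) = 3876 possible selections.
Selections with all blue: C(8,4) = 70.
Probability = 70/3876 = 35/1938.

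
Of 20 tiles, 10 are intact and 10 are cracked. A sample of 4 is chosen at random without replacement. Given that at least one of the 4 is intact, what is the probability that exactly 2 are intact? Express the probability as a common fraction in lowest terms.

45/103

Work in counts. Selections with at least one intact: C(20,4) − C(10,4) = 4845 − 210 = 4635.
Of those, selections where exactly 2 are intact: C(10,2)·C(10,2) = 45·45 = 2025.
Conditional probability = 2025/4635 = 45/103.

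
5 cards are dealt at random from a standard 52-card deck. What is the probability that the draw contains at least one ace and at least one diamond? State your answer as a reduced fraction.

There are C(52,5) = 2598960 possible draws.
By inclusion-exclusion on the complements, draws missing all aces or all diamonds: C(48,5) + C(39,5) − C(36,5) = 1712304 + 575757 − 376992 = 1911069.
So draws with at least one of each: 2598960 − 1911069 = 687891, probability 687891/2598960 = 229297/866320.

229297/866320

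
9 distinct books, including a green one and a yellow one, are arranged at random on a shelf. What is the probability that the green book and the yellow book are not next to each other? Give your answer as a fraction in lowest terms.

There are 9! = 362880 arrangements.
Arrangements with the green book and the yellow book adjacent: 2·8! = 80640.
So not adjacent: 362880 − 80640 = 282240, probability 282240/362880 = 7/9.

7/9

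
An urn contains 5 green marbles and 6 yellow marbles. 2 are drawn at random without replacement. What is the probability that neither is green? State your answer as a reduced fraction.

3/11

There are C(11,2) = 55 possible selections.
Selections with no green (all yellow): C(6,2) = 15.
Probability = 15/55 = 3/11.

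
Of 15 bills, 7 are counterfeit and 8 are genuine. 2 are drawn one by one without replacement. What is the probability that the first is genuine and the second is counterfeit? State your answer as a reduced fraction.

4/15

Multiply the conditional probabilities at each draw: 8/15 · 7/14 = 56/210 = 4/15.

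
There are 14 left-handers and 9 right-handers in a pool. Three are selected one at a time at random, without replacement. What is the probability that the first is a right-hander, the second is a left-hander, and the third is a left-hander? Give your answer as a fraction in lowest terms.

39/253

Multiply the conditional probabilities at each draw: 9/23 · 14/22 · 13/21 = 1638/10626 = 39/253.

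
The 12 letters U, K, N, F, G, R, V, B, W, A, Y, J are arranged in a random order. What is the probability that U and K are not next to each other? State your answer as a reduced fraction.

5/6

There are 12! = 479001600 arrangements.
Arrangements with U and K adjacent: 2·11! = 79833600.
So not adjacent: 479001600 − 79833600 = 399168000, probability 399168000/479001600 = 5/6.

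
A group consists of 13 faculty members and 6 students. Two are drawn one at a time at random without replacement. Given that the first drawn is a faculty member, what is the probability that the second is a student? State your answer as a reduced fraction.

After removing one faculty member, 18 remain: 12 faculty members and 6 students.
So the probability the next is a student is 6/18 = 1/3.

1/3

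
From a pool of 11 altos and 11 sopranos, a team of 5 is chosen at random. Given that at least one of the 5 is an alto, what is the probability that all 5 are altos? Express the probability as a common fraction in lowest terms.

1/56

Work in counts. Selections with at least one alto: C(22,5) − C(11,5) = 26334 − 462 = 25872.
Of those, selections where all 5 are altos: C(11,5) = 462.
Conditional probability = 462/25872 = 1/56.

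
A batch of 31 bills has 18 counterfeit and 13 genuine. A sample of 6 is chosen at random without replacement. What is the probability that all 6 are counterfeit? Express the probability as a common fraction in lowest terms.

68/2697

There are C(31,6) = 736281 possible selections.
Selections with all counterfeit: C(18,6) = 18564.
Probability = 18564/736281 = 68/2697.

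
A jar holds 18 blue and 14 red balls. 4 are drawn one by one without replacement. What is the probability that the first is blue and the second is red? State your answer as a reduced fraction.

63/248

Multiply the conditional probabilities at each draw: 18/32 · 14/31 = 252/992 = 63/248.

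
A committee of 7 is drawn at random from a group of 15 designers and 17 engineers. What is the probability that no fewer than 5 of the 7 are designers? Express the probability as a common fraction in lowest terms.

4807/32364

There are C(32,7) = 3365856 ways to choose the 7.
Favorable selections (no fewer than 5 designers): C(15,5)·C(17,2) + C(15,6)·C(17,1) + C(15,7)·C(17,0) = 408408 + 85085 + 6435 = 499928.
Probability = 499928/3365856 = 4807/32364.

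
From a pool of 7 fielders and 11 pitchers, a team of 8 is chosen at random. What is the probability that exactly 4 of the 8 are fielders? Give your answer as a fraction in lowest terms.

175/663

Total number of selections: C(18,8) = 43758.
Selections with exactly 4 fielders: choose 4 of the 7 fielders and 4 of the 11 pitchers, C(7,4)·C(11,4) = 35·330 = 11550.
Probability = 11550/43758 = 175/663.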